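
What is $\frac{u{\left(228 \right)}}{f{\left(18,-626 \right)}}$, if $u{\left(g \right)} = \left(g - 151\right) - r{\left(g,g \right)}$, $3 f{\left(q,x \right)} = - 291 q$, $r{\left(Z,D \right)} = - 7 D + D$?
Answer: $- \frac{1445}{1746} \approx -0.82761$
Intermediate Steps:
$r{\left(Z,D \right)} = - 6 D$
$f{\left(q,x \right)} = - 97 q$ ($f{\left(q,x \right)} = \frac{\left(-291\right) q}{3} = - 97 q$)
$u{\left(g \right)} = -151 + 7 g$ ($u{\left(g \right)} = \left(g - 151\right) - - 6 g = \left(-151 + g\right) + 6 g = -151 + 7 g$)
$\frac{u{\left(228 \right)}}{f{\left(18,-626 \right)}} = \frac{-151 + 7 \cdot 228}{\left(-97\right) 18} = \frac{-151 + 1596}{-1746} = 1445 \left(- \frac{1}{1746}\right) = - \frac{1445}{1746}$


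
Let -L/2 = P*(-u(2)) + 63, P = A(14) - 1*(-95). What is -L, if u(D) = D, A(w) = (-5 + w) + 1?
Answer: -294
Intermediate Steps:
A(w) = -4 + w
P = 105 (P = (-4 + 14) - 1*(-95) = 10 + 95 = 105)
L = 294 (L = -2*(105*(-1*2) + 63) = -2*(105*(-2) + 63) = -2*(-210 + 63) = -2*(-147) = 294)
-L = -1*294 = -294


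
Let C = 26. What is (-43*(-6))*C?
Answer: 6708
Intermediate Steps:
(-43*(-6))*C = -43*(-6)*26 = 258*26 = 6708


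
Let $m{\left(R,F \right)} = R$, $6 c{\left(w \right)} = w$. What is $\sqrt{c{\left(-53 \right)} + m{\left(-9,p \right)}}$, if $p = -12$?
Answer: $\frac{i \sqrt{642}}{6} \approx 4.223 i$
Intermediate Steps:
$c{\left(w \right)} = \frac{w}{6}$
$\sqrt{c{\left(-53 \right)} + m{\left(-9,p \right)}} = \sqrt{\frac{1}{6} \left(-53\right) - 9} = \sqrt{- \frac{53}{6} - 9} = \sqrt{- \frac{107}{6}} = \frac{i \sqrt{642}}{6}$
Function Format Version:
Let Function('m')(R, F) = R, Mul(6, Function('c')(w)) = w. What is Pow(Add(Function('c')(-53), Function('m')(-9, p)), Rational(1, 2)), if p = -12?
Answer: Mul(Rational(1, 6), I, Pow(642, Rational(1, 2))) ≈ Mul(4.2230, I)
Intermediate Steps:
Function('c')(w) = Mul(Rational(1, 6), w)
Pow(Add(Function('c')(-53), Function('m')(-9, p)), Rational(1, 2)) = Pow(Add(Mul(Rational(1, 6), -53), -9), Rational(1, 2)) = Pow(Add(Rational(-53, 6), -9), Rational(1, 2)) = Pow(Rational(-107, 6), Rational(1, 2)) = Mul(Rational(1, 6), I, Pow(642, Rational(1, 2)))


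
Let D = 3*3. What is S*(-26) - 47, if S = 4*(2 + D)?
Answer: -1191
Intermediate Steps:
D = 9
S = 44 (S = 4*(2 + 9) = 4*11 = 44)
S*(-26) - 47 = 44*(-26) - 47 = -1144 - 47 = -1191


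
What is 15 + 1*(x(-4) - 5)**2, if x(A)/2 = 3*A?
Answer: 856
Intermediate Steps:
x(A) = 6*A (x(A) = 2*(3*A) = 6*A)
15 + 1*(x(-4) - 5)**2 = 15 + 1*(6*(-4) - 5)**2 = 15 + 1*(-24 - 5)**2 = 15 + 1*(-29)**2 = 15 + 1*841 = 15 + 841 = 856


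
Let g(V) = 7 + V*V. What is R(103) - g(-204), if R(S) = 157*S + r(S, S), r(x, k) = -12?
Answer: -25464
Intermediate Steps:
R(S) = -12 + 157*S (R(S) = 157*S - 12 = -12 + 157*S)
g(V) = 7 + V²
R(103) - g(-204) = (-12 + 157*103) - (7 + (-204)²) = (-12 + 16171) - (7 + 41616) = 16159 - 1*41623 = 16159 - 41623 = -25464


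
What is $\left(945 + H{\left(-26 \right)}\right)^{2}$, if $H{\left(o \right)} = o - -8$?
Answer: $859329$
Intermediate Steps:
$H{\left(o \right)} = 8 + o$ ($H{\left(o \right)} = o + 8 = 8 + o$)
$\left(945 + H{\left(-26 \right)}\right)^{2} = \left(945 + \left(8 - 26\right)\right)^{2} = \left(945 - 18\right)^{2} = 927^{2} = 859329$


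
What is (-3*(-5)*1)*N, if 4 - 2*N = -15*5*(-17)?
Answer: -19065/2 ≈ -9532.5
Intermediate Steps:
N = -1271/2 (N = 2 - (-15*5)*(-17)/2 = 2 - (-75)*(-17)/2 = 2 - ½*1275 = 2 - 1275/2 = -1271/2 ≈ -635.50)
(-3*(-5)*1)*N = (-3*(-5)*1)*(-1271/2) = (15*1)*(-1271/2) = 15*(-1271/2) = -19065/2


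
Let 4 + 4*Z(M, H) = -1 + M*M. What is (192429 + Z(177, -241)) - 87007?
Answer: 113253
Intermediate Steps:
Z(M, H) = -5/4 + M²/4 (Z(M, H) = -1 + (-1 + M*M)/4 = -1 + (-1 + M²)/4 = -1 + (-¼ + M²/4) = -5/4 + M²/4)
(192429 + Z(177, -241)) - 87007 = (192429 + (-5/4 + (¼)*177²)) - 87007 = (192429 + (-5/4 + (¼)*31329)) - 87007 = (192429 + (-5/4 + 31329/4)) - 87007 = (192429 + 7831) - 87007 = 200260 - 87007 = 113253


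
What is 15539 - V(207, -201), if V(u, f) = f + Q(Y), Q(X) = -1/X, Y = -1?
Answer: 15739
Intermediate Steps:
V(u, f) = 1 + f (V(u, f) = f - 1/(-1) = f - 1*(-1) = f + 1 = 1 + f)
15539 - V(207, -201) = 15539 - (1 - 201) = 15539 - 1*(-200) = 15539 + 200 = 15739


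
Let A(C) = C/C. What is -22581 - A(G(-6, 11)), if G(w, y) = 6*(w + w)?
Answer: -22582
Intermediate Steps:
G(w, y) = 12*w (G(w, y) = 6*(2*w) = 12*w)
A(C) = 1
-22581 - A(G(-6, 11)) = -22581 - 1*1 = -22581 - 1 = -22582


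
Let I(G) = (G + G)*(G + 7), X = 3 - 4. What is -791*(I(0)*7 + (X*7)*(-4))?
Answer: -22148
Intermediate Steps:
X = -1
I(G) = 2*G*(7 + G) (I(G) = (2*G)*(7 + G) = 2*G*(7 + G))
-791*(I(0)*7 + (X*7)*(-4)) = -791*((2*0*(7 + 0))*7 - 1*7*(-4)) = -791*((2*0*7)*7 - 7*(-4)) = -791*(0*7 + 28) = -791*(0 + 28) = -791*28 = -22148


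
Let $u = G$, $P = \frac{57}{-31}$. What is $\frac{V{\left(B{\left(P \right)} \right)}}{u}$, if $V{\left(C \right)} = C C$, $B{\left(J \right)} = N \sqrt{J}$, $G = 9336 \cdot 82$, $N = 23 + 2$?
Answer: $- \frac{11875}{7910704} \approx -0.0015011$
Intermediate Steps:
$P = - \frac{57}{31}$ ($P = 57 \left(- \frac{1}{31}\right) = - \frac{57}{31} \approx -1.8387$)
$N = 25$
$G = 765552$
$B{\left(J \right)} = 25 \sqrt{J}$
$u = 765552$
$V{\left(C \right)} = C^{2}$
$\frac{V{\left(B{\left(P \right)} \right)}}{u} = \frac{\left(25 \sqrt{- \frac{57}{31}}\right)^{2}}{765552} = \left(25 \frac{i \sqrt{1767}}{31}\right)^{2} \cdot \frac{1}{765552} = \left(\frac{25 i \sqrt{1767}}{31}\right)^{2} \cdot \frac{1}{765552} = \left(- \frac{35625}{31}\right) \frac{1}{765552} = - \frac{11875}{7910704}$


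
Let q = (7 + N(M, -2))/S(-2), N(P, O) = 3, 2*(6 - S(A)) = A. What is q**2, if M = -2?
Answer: 100/49 ≈ 2.0408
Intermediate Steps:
S(A) = 6 - A/2
q = 10/7 (q = (7 + 3)/(6 - 1/2*(-2)) = 10/(6 + 1) = 10/7 ≈ 1.4286)
q**2 = (10/7)**2 = 100/49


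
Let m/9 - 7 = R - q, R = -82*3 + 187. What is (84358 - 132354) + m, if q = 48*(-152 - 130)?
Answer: 73360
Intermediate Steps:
q = -13536 (q = 48*(-282) = -13536)
R = -59 (R = -246 + 187 = -59)
m = 121356 (m = 63 + 9*(-59 - 1*(-13536)) = 63 + 9*(-59 + 13536) = 63 + 9*13477 = 63 + 121293 = 121356)
(84358 - 132354) + m = (84358 - 132354) + 121356 = -47996 + 121356 = 73360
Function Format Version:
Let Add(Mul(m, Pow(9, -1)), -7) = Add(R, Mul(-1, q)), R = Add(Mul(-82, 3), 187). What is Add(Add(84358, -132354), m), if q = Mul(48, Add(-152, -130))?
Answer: 73360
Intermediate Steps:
q = -13536 (q = Mul(48, -282) = -13536)
R = -59 (R = Add(-246, 187) = -59)
m = 121356 (m = Add(63, Mul(9, Add(-59, Mul(-1, -13536)))) = Add(63, Mul(9, Add(-59, 13536))) = Add(63, Mul(9, 13477)) = Add(63, 121293) = 121356)
Add(Add(84358, -132354), m) = Add(Add(84358, -132354), 121356) = Add(-47996, 121356) = 73360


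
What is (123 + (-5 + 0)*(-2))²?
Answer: 17689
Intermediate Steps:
(123 + (-5 + 0)*(-2))² = (123 - 5*(-2))² = (123 + 10)² = 133² = 17689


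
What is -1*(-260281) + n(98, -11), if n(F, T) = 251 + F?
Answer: 260630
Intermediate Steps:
-1*(-260281) + n(98, -11) = -1*(-260281) + (251 + 98) = 260281 + 349 = 260630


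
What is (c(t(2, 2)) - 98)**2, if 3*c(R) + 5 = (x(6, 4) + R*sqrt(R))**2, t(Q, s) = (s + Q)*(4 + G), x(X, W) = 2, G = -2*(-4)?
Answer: 12167197681/9 + 56472064*sqrt(3)/3 ≈ 1.3845e+9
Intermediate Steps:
G = 8
t(Q, s) = 12*Q + 12*s (t(Q, s) = (s + Q)*(4 + 8) = (Q + s)*12 = 12*Q + 12*s)
c(R) = -5/3 + (2 + R**(3/2))**2/3 (c(R) = -5/3 + (2 + R*sqrt(R))**2/3 = -5/3 + (2 + R**(3/2))**2/3)
(c(t(2, 2)) - 98)**2 = ((-5/3 + (2 + (12*2 + 12*2)**(3/2))**2/3) - 98)**2 = ((-5/3 + (2 + (24 + 24)**(3/2))**2/3) - 98)**2 = ((-5/3 + (2 + 48**(3/2))**2/3) - 98)**2 = ((-5/3 + (2 + 192*sqrt(3))**2/3) - 98)**2 = (-299/3 + (2 + 192*sqrt(3))**2/3)**2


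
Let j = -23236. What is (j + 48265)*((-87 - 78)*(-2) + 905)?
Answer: 30910815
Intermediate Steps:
(j + 48265)*((-87 - 78)*(-2) + 905) = (-23236 + 48265)*((-87 - 78)*(-2) + 905) = 25029*(-165*(-2) + 905) = 25029*(330 + 905) = 25029*1235 = 30910815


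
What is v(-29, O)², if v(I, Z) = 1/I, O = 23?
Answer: 1/841 ≈ 0.0011891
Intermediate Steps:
v(-29, O)² = (1/(-29))² = (-1/29)² = 1/841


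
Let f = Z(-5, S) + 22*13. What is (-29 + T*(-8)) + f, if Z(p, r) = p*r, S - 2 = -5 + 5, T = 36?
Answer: -41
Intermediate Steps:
S = 2 (S = 2 + (-5 + 5) = 2 + 0 = 2)
f = 276 (f = -5*2 + 22*13 = -10 + 286 = 276)
(-29 + T*(-8)) + f = (-29 + 36*(-8)) + 276 = (-29 - 288) + 276 = -317 + 276 = -41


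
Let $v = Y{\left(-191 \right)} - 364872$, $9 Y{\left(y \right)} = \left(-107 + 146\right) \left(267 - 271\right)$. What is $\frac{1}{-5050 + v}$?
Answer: $- \frac{3}{1109818} \approx -2.7031 \cdot 10^{-6}$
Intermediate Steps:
$Y{\left(y \right)} = - \frac{52}{3}$ ($Y{\left(y \right)} = \frac{\left(-107 + 146\right) \left(267 - 271\right)}{9} = \frac{39 \left(-4\right)}{9} = \frac{1}{9} \left(-156\right) = - \frac{52}{3}$)
$v = - \frac{1094668}{3}$ ($v = - \frac{52}{3} - 364872 = - \frac{1094668}{3} \approx -3.6489 \cdot 10^{5}$)
$\frac{1}{-5050 + v} = \frac{1}{-5050 - \frac{1094668}{3}} = \frac{1}{- \frac{1109818}{3}} = - \frac{3}{1109818}$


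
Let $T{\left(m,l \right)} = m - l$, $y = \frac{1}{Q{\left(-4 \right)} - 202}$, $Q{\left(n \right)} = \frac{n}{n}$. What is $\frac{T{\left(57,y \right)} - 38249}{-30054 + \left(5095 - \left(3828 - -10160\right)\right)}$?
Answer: $\frac{7676591}{7828347} \approx 0.98061$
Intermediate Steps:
$Q{\left(n \right)} = 1$
$y = - \frac{1}{201}$ ($y = \frac{1}{1 - 202} = \frac{1}{-201} = - \frac{1}{201} \approx -0.0049751$)
$\frac{T{\left(57,y \right)} - 38249}{-30054 + \left(5095 - \left(3828 - -10160\right)\right)} = \frac{\left(57 - - \frac{1}{201}\right) - 38249}{-30054 + \left(5095 - \left(3828 - -10160\right)\right)} = \frac{\left(57 + \frac{1}{201}\right) - 38249}{-30054 + \left(5095 - \left(3828 + 10160\right)\right)} = \frac{\frac{11458}{201} - 38249}{-30054 + \left(5095 - 13988\right)} = - \frac{7676591}{201 \left(-30054 + \left(5095 - 13988\right)\right)} = - \frac{7676591}{201 \left(-30054 - 8893\right)} = - \frac{7676591}{201 \left(-38947\right)} = \left(- \frac{7676591}{201}\right) \left(- \frac{1}{38947}\right) = \frac{7676591}{7828347}$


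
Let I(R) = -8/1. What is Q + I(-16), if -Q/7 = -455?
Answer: 3177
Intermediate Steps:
Q = 3185 (Q = -7*(-455) = 3185)
I(R) = -8 (I(R) = -8*1 = -8)
Q + I(-16) = 3185 - 8 = 3177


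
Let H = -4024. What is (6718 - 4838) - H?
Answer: 5904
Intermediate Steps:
(6718 - 4838) - H = (6718 - 4838) - 1*(-4024) = 1880 + 4024 = 5904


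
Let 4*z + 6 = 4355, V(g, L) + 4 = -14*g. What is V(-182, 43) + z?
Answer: 14525/4 ≈ 3631.3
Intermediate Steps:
V(g, L) = -4 - 14*g
z = 4349/4 (z = -3/2 + (1/4)*4355 = -3/2 + 4355/4 = 4349/4 ≈ 1087.3)
V(-182, 43) + z = (-4 - 14*(-182)) + 4349/4 = (-4 + 2548) + 4349/4 = 2544 + 4349/4 = 14525/4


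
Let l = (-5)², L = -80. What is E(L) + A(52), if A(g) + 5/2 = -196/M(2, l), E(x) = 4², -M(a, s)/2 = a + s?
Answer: 925/54 ≈ 17.130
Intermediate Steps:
l = 25
M(a, s) = -2*a - 2*s (M(a, s) = -2*(a + s) = -2*a - 2*s)
E(x) = 16
A(g) = 61/54 (A(g) = -5/2 - 196/(-2*2 - 2*25) = -5/2 - 196/(-4 - 50) = -5/2 - 196/(-54) = -5/2 - 196*(-1/54) = -5/2 + 98/27 = 61/54)
E(L) + A(52) = 16 + 61/54 = 925/54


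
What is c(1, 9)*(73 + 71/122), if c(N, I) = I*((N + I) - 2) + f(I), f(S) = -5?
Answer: 601459/122 ≈ 4930.0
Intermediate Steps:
c(N, I) = -5 + I*(-2 + I + N) (c(N, I) = I*((N + I) - 2) - 5 = I*((I + N) - 2) - 5 = I*(-2 + I + N) - 5 = -5 + I*(-2 + I + N))
c(1, 9)*(73 + 71/122) = (-5 + 9**2 - 2*9 + 9*1)*(73 + 71/122) = (-5 + 81 - 18 + 9)*(73 + 71*(1/122)) = 67*(73 + 71/122) = 67*(8977/122) = 601459/122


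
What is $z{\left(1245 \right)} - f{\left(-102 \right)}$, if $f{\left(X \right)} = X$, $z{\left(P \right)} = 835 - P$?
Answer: $-308$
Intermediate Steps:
$z{\left(1245 \right)} - f{\left(-102 \right)} = \left(835 - 1245\right) - -102 = \left(835 - 1245\right) + 102 = -410 + 102 = -308$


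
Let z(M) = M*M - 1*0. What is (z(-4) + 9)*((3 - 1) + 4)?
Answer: 150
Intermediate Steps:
z(M) = M² (z(M) = M² + 0 = M²)
(z(-4) + 9)*((3 - 1) + 4) = ((-4)² + 9)*((3 - 1) + 4) = (16 + 9)*(2 + 4) = 25*6 = 150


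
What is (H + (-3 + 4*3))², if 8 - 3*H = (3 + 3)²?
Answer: ⅑ ≈ 0.11111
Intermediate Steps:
H = -28/3 (H = 8/3 - (3 + 3)²/3 = 8/3 - ⅓*6² = 8/3 - ⅓*36 = 8/3 - 12 = -28/3 ≈ -9.3333)
(H + (-3 + 4*3))² = (-28/3 + (-3 + 4*3))² = (-28/3 + (-3 + 12))² = (-28/3 + 9)² = (-⅓)² = ⅑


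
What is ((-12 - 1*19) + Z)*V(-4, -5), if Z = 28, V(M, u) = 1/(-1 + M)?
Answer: ⅗ ≈ 0.60000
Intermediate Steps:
((-12 - 1*19) + Z)*V(-4, -5) = ((-12 - 1*19) + 28)/(-1 - 4) = ((-12 - 19) + 28)/(-5) = (-31 + 28)*(-⅕) = -3*(-⅕) = ⅗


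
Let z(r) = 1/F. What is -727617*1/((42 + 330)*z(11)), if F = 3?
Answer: -727617/124 ≈ -5867.9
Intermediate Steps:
z(r) = ⅓ (z(r) = 1/3 = ⅓)
-727617*1/((42 + 330)*z(11)) = -727617*3/(42 + 330) = -727617/((⅓)*372) = -727617/124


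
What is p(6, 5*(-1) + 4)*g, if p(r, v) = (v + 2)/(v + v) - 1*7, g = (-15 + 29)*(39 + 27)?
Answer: -6930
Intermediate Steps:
g = 924 (g = 14*66 = 924)
p(r, v) = -7 + (2 + v)/(2*v) (p(r, v) = (2 + v)/((2*v)) - 7 = (2 + v)*(1/(2*v)) - 7 = (2 + v)/(2*v) - 7 = -7 + (2 + v)/(2*v))
p(6, 5*(-1) + 4)*g = (-13/2 + 1/(5*(-1) + 4))*924 = (-13/2 + 1/(-5 + 4))*924 = (-13/2 + 1/(-1))*924 = (-13/2 - 1)*924 = -15/2*924 = -6930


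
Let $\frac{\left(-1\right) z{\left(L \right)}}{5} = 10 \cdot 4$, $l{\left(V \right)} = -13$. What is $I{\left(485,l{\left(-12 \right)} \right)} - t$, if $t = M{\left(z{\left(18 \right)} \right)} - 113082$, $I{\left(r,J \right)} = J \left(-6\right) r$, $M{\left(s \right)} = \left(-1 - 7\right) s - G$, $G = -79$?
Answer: $149233$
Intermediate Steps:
$z{\left(L \right)} = -200$ ($z{\left(L \right)} = - 5 \cdot 10 \cdot 4 = \left(-5\right) 40 = -200$)
$M{\left(s \right)} = 79 - 8 s$ ($M{\left(s \right)} = \left(-1 - 7\right) s - -79 = - 8 s + 79 = 79 - 8 s$)
$I{\left(r,J \right)} = - 6 J r$
$t = -111403$ ($t = \left(79 - -1600\right) - 113082 = \left(79 + 1600\right) - 113082 = 1679 - 113082 = -111403$)
$I{\left(485,l{\left(-12 \right)} \right)} - t = \left(-6\right) \left(-13\right) 485 - -111403 = 37830 + 111403 = 149233$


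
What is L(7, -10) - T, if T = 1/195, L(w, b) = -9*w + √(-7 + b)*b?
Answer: -12286/195 - 10*I*√17 ≈ -63.005 - 41.231*I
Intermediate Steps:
L(w, b) = -9*w + b*√(-7 + b)
T = 1/195 ≈ 0.0051282
L(7, -10) - T = (-9*7 - 10*√(-7 - 10)) - 1*1/195 = (-63 - 10*I*√17) - 1/195 = -12286/195 - 10*I*√17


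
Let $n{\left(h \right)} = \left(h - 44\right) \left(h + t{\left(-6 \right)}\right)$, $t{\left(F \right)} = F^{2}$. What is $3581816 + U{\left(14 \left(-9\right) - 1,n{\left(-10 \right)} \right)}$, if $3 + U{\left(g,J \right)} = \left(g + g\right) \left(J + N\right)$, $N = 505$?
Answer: $3810159$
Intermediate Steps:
$n{\left(h \right)} = \left(-44 + h\right) \left(36 + h\right)$ ($n{\left(h \right)} = \left(h - 44\right) \left(h + \left(-6\right)^{2}\right) = \left(-44 + h\right) \left(h + 36\right) = \left(-44 + h\right) \left(36 + h\right)$)
$U{\left(g,J \right)} = -3 + 2 g \left(505 + J\right)$ ($U{\left(g,J \right)} = -3 + \left(g + g\right) \left(J + 505\right) = -3 + 2 g \left(505 + J\right)$)
$3581816 + U{\left(14 \left(-9\right) - 1,n{\left(-10 \right)} \right)} = 3581816 + \left(-3 + 1010 \left(14 \left(-9\right) - 1\right) + 2 \left(-1584 + \left(-10\right)^{2} - -80\right) \left(14 \left(-9\right) - 1\right)\right) = 3581816 + \left(-3 + 1010 \left(-126 - 1\right) + 2 \left(-1584 + 100 + 80\right) \left(-126 - 1\right)\right) = 3581816 + \left(-3 + 1010 \left(-127\right) + 2 \left(-1404\right) \left(-127\right)\right) = 3581816 - -228343 = 3581816 + 228343 = 3810159$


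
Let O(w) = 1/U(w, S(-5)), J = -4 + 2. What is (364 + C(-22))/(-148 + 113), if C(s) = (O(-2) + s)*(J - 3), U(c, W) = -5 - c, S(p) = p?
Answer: -1427/105 ≈ -13.590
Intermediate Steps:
J = -2
O(w) = 1/(-5 - w)
C(s) = 5/3 - 5*s (C(s) = (-1/(5 - 2) + s)*(-2 - 3) = (-1/3 + s)*(-5) = (-1*⅓ + s)*(-5) = (-⅓ + s)*(-5) = 5/3 - 5*s)
(364 + C(-22))/(-148 + 113) = (364 + (5/3 - 5*(-22)))/(-148 + 113) = (364 + (5/3 + 110))/(-35) = (364 + 335/3)*(-1/35) = (1427/3)*(-1/35) = -1427/105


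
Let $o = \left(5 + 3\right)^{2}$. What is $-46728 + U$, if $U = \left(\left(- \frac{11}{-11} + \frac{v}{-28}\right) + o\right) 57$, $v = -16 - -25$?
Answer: $- \frac{1205157}{28} \approx -43041.0$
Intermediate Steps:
$o = 64$ ($o = 8^{2} = 64$)
$v = 9$ ($v = -16 + 25 = 9$)
$U = \frac{103227}{28}$ ($U = \left(\left(- \frac{11}{-11} + \frac{9}{-28}\right) + 64\right) 57 = \left(\left(\left(-11\right) \left(- \frac{1}{11}\right) + 9 \left(- \frac{1}{28}\right)\right) + 64\right) 57 = \left(\left(1 - \frac{9}{28}\right) + 64\right) 57 = \left(\frac{19}{28} + 64\right) 57 = \frac{1811}{28} \cdot 57 = \frac{103227}{28} \approx 3686.7$)
$-46728 + U = -46728 + \frac{103227}{28} = - \frac{1205157}{28}$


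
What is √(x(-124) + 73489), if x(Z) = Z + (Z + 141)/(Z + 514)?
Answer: √11158823130/390 ≈ 270.86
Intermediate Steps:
x(Z) = Z + (141 + Z)/(514 + Z)
√(x(-124) + 73489) = √((141 + (-124)² + 515*(-124))/(514 - 124) + 73489) = √((141 + 15376 - 63860)/390 + 73489) = √((1/390)*(-48343) + 73489) = √(-48343/390 + 73489) = √(28612367/390) = √11158823130/390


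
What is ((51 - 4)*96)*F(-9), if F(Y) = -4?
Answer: -18048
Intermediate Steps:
((51 - 4)*96)*F(-9) = ((51 - 4)*96)*(-4) = (47*96)*(-4) = 4512*(-4) = -18048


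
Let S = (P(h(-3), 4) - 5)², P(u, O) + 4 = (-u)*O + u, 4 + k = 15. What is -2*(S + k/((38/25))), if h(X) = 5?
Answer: -22163/19 ≈ -1166.5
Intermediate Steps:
k = 11 (k = -4 + 15 = 11)
P(u, O) = -4 + u - O*u (P(u, O) = -4 + ((-u)*O + u) = -4 + (-O*u + u) = -4 + (u - O*u) = -4 + u - O*u)
S = 576 (S = ((-4 + 5 - 1*4*5) - 5)² = ((-4 + 5 - 20) - 5)² = (-19 - 5)² = (-24)² = 576)
-2*(S + k/((38/25))) = -2*(576 + 11/((38/25))) = -2*(576 + 11/((38*(1/25)))) = -2*(576 + 11/(38/25)) = -2*(576 + 11*(25/38)) = -2*(576 + 275/38) = -2*22163/38 = -22163/19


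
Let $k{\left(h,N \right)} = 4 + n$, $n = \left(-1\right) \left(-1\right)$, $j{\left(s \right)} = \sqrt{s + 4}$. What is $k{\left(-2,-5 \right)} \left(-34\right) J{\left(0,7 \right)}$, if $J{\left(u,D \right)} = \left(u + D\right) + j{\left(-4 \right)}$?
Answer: $-1190$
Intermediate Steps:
$j{\left(s \right)} = \sqrt{4 + s}$
$n = 1$
$J{\left(u,D \right)} = D + u$ ($J{\left(u,D \right)} = \left(u + D\right) + \sqrt{4 - 4} = \left(D + u\right) + \sqrt{0} = \left(D + u\right) + 0 = D + u$)
$k{\left(h,N \right)} = 5$ ($k{\left(h,N \right)} = 4 + 1 = 5$)
$k{\left(-2,-5 \right)} \left(-34\right) J{\left(0,7 \right)} = 5 \left(-34\right) \left(7 + 0\right) = \left(-170\right) 7 = -1190$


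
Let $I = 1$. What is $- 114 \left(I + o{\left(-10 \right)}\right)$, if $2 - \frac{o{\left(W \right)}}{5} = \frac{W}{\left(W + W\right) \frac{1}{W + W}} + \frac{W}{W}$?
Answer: $-6384$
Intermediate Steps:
$o{\left(W \right)} = 5 - 5 W$ ($o{\left(W \right)} = 10 - 5 \left(\frac{W}{\left(W + W\right) \frac{1}{W + W}} + \frac{W}{W}\right) = 10 - 5 \left(\frac{W}{2 W \frac{1}{2 W}} + 1\right) = 10 - 5 \left(\frac{W}{1} + 1\right) = 10 - 5 \left(W 1 + 1\right) = 10 - 5 \left(W + 1\right) = 10 - 5 \left(1 + W\right) = 10 - \left(5 + 5 W\right) = 5 - 5 W$)
$- 114 \left(I + o{\left(-10 \right)}\right) = - 114 \left(1 + \left(5 - -50\right)\right) = - 114 \left(1 + \left(5 + 50\right)\right) = - 114 \left(1 + 55\right) = \left(-114\right) 56 = -6384$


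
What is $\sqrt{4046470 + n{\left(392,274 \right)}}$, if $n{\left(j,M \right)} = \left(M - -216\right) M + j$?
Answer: $\sqrt{4181122} \approx 2044.8$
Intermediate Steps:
$n{\left(j,M \right)} = j + M \left(216 + M\right)$ ($n{\left(j,M \right)} = \left(M + 216\right) M + j = \left(216 + M\right) M + j = M \left(216 + M\right) + j = j + M \left(216 + M\right)$)
$\sqrt{4046470 + n{\left(392,274 \right)}} = \sqrt{4046470 + \left(392 + 274^{2} + 216 \cdot 274\right)} = \sqrt{4046470 + \left(392 + 75076 + 59184\right)} = \sqrt{4046470 + 134652} = \sqrt{4181122}$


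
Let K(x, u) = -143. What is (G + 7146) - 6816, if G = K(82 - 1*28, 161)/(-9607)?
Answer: 243881/739 ≈ 330.01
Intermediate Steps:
G = 11/739 (G = -143/(-9607) = -143*(-1/9607) = 11/739 ≈ 0.014885)
(G + 7146) - 6816 = (11/739 + 7146) - 6816 = 5280905/739 - 6816 = 243881/739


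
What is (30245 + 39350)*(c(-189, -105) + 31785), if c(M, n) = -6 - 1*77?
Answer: 2206300690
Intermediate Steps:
c(M, n) = -83 (c(M, n) = -6 - 77 = -83)
(30245 + 39350)*(c(-189, -105) + 31785) = (30245 + 39350)*(-83 + 31785) = 69595*31702 = 2206300690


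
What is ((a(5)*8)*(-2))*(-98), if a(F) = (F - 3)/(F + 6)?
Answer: 3136/11 ≈ 285.09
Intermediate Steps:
a(F) = (-3 + F)/(6 + F)
((a(5)*8)*(-2))*(-98) = ((((-3 + 5)/(6 + 5))*8)*(-2))*(-98) = (((2/11)*8)*(-2))*(-98) = ((16/11)*(-2))*(-98) = -32/11*(-98) = 3136/11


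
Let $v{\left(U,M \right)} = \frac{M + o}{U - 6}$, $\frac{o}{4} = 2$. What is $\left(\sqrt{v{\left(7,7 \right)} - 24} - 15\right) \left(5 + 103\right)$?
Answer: $-1620 + 324 i \approx -1620.0 + 324.0 i$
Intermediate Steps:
$o = 8$ ($o = 4 \cdot 2 = 8$)
$v{\left(U,M \right)} = \frac{8 + M}{-6 + U}$ ($v{\left(U,M \right)} = \frac{M + 8}{U - 6} = \frac{8 + M}{-6 + U}$)
$\left(\sqrt{v{\left(7,7 \right)} - 24} - 15\right) \left(5 + 103\right) = \left(\sqrt{\frac{8 + 7}{-6 + 7} - 24} - 15\right) \left(5 + 103\right) = \left(\sqrt{1^{-1} \cdot 15 - 24} - 15\right) 108 = \left(\sqrt{1 \cdot 15 - 24} - 15\right) 108 = \left(\sqrt{15 - 24} - 15\right) 108 = \left(\sqrt{-9} - 15\right) 108 = \left(3 i - 15\right) 108 = \left(-15 + 3 i\right) 108 = -1620 + 324 i$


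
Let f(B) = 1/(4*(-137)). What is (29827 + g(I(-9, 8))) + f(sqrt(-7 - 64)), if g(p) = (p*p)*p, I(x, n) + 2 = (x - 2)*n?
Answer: -383146805/548 ≈ -6.9917e+5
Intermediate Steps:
I(x, n) = -2 + n*(-2 + x) (I(x, n) = -2 + (x - 2)*n = -2 + (-2 + x)*n = -2 + n*(-2 + x))
g(p) = p**3 (g(p) = p**2*p = p**3)
f(B) = -1/548 (f(B) = (1/4)*(-1/137) = -1/548)
(29827 + g(I(-9, 8))) + f(sqrt(-7 - 64)) = (29827 + (-2 - 2*8 + 8*(-9))**3) - 1/548 = (29827 + (-2 - 16 - 72)**3) - 1/548 = (29827 + (-90)**3) - 1/548 = (29827 - 729000) - 1/548 = -699173 - 1/548 = -383146805/548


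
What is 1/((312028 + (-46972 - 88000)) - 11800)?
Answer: 1/165256 ≈ 6.0512e-6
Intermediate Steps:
1/((312028 + (-46972 - 88000)) - 11800) = 1/((312028 - 134972) - 11800) = 1/(177056 - 11800) = 1/165256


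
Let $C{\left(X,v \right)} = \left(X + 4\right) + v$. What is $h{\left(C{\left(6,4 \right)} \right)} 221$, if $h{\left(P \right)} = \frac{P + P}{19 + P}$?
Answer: $\frac{6188}{33} \approx 187.52$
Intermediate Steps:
$C{\left(X,v \right)} = 4 + X + v$ ($C{\left(X,v \right)} = \left(4 + X\right) + v = 4 + X + v$)
$h{\left(P \right)} = \frac{2 P}{19 + P}$
$h{\left(C{\left(6,4 \right)} \right)} 221 = \frac{2 \left(4 + 6 + 4\right)}{19 + \left(4 + 6 + 4\right)} 221 = 2 \cdot 14 \frac{1}{19 + 14} \cdot 221 = 2 \cdot 14 \cdot \frac{1}{33} \cdot 221 = \frac{28}{33} \cdot 221 = \frac{6188}{33}$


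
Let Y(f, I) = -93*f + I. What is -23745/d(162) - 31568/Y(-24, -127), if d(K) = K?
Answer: -18365747/113670 ≈ -161.57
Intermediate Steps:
Y(f, I) = I - 93*f
-23745/d(162) - 31568/Y(-24, -127) = -23745/162 - 31568/(-127 - 93*(-24)) = -23745*1/162 - 31568/(-127 + 2232) = -7915/54 - 31568/2105 = -18365747/113670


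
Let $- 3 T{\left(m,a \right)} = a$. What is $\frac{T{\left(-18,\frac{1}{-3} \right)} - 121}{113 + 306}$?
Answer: $- \frac{1088}{3771} \approx -0.28852$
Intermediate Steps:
$T{\left(m,a \right)} = - \frac{a}{3}$
$\frac{T{\left(-18,\frac{1}{-3} \right)} - 121}{113 + 306} = \frac{- \frac{1}{3 \left(-3\right)} - 121}{113 + 306} = \frac{\left(- \frac{1}{3}\right) \left(- \frac{1}{3}\right) - 121}{419} = \left(\frac{1}{9} - 121\right) \frac{1}{419} = \left(- \frac{1088}{9}\right) \frac{1}{419} = - \frac{1088}{3771}$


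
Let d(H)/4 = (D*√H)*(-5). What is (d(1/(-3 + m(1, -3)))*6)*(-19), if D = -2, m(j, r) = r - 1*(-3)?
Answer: -1520*I*√3 ≈ -2632.7*I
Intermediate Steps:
m(j, r) = 3 + r (m(j, r) = r + 3 = 3 + r)
d(H) = 40*√H (d(H) = 4*(-2*√H*(-5)) = 4*(10*√H) = 40*√H)
(d(1/(-3 + m(1, -3)))*6)*(-19) = ((40*√(1/(-3 + (3 - 3))))*6)*(-19) = ((40*√(1/(-3 + 0)))*6)*(-19) = ((40*√(1/(-3)))*6)*(-19) = ((40*√(-⅓))*6)*(-19) = ((40*(I*√3/3))*6)*(-19) = ((40*I*√3/3)*6)*(-19) = (80*I*√3)*(-19) = -1520*I*√3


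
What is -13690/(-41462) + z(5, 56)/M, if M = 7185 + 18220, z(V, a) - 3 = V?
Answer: 174063073/526671055 ≈ 0.33050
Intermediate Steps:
z(V, a) = 3 + V
M = 25405
-13690/(-41462) + z(5, 56)/M = -13690/(-41462) + (3 + 5)/25405 = -13690*(-1/41462) + 8*(1/25405) = 6845/20731 + 8/25405 = 174063073/526671055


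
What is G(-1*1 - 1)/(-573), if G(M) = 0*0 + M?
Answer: 2/573 ≈ 0.0034904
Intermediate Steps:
G(M) = M (G(M) = 0 + M = M)
G(-1*1 - 1)/(-573) = (-1*1 - 1)/(-573) = (-1 - 1)*(-1/573) = -2*(-1/573) = 2/573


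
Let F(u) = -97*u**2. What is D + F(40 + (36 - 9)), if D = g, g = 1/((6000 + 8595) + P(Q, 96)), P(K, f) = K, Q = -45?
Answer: -6335550149/14550 ≈ -4.3543e+5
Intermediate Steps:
g = 1/14550 (g = 1/((6000 + 8595) - 45) = 1/(14595 - 45) = 1/14550 ≈ 6.8729e-5)
D = 1/14550 ≈ 6.8729e-5
D + F(40 + (36 - 9)) = 1/14550 - 97*(40 + (36 - 9))**2 = 1/14550 - 97*(40 + 27)**2 = 1/14550 - 97*67**2 = 1/14550 - 97*4489 = 1/14550 - 435433 = -6335550149/14550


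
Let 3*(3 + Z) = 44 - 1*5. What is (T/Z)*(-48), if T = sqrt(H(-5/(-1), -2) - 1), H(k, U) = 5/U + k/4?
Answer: -36*I/5 ≈ -7.2*I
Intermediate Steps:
H(k, U) = 5/U + k/4 (H(k, U) = 5/U + k*(1/4) = 5/U + k/4)
T = 3*I/2 (T = sqrt((5/(-2) + (-5/(-1))/4) - 1) = sqrt((5*(-1/2) + (-5*(-1))/4) - 1) = sqrt((-5/2 + (1/4)*5) - 1) = sqrt((-5/2 + 5/4) - 1) = sqrt(-5/4 - 1) = sqrt(-9/4) = 3*I/2 ≈ 1.5*I)
Z = 10 (Z = -3 + (44 - 1*5)/3 = -3 + (44 - 5)/3 = -3 + (1/3)*39 = -3 + 13 = 10)
(T/Z)*(-48) = ((3*I/2)/10)*(-48) = ((3*I/2)*(1/10))*(-48) = (3*I/20)*(-48) = -36*I/5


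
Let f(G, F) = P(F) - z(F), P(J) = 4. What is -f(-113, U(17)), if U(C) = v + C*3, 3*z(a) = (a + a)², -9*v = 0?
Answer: 3464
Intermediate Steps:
v = 0 (v = -⅑*0 = 0)
z(a) = 4*a²/3 (z(a) = (a + a)²/3 = (2*a)²/3 = (4*a²)/3 = 4*a²/3)
U(C) = 3*C (U(C) = 0 + C*3 = 0 + 3*C = 3*C)
f(G, F) = 4 - 4*F²/3
-f(-113, U(17)) = -(4 - 4*(3*17)²/3) = -(4 - 4/3*51²) = -(4 - 4/3*2601) = -(4 - 3468) = -1*(-3464) = 3464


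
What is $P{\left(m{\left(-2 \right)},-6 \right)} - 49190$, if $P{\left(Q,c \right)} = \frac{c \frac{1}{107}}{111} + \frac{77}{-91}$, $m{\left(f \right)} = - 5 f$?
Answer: $- \frac{2531705305}{51467} \approx -49191.0$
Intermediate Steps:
$P{\left(Q,c \right)} = - \frac{11}{13} + \frac{c}{11877}$ ($P{\left(Q,c \right)} = c \frac{1}{107} \cdot \frac{1}{111} + 77 \left(- \frac{1}{91}\right) = \frac{c}{107} \cdot \frac{1}{111} - \frac{11}{13} = \frac{c}{11877} - \frac{11}{13} = - \frac{11}{13} + \frac{c}{11877}$)
$P{\left(m{\left(-2 \right)},-6 \right)} - 49190 = \left(- \frac{11}{13} + \frac{1}{11877} \left(-6\right)\right) - 49190 = \left(- \frac{11}{13} - \frac{2}{3959}\right) - 49190 = - \frac{43575}{51467} - 49190 = - \frac{2531705305}{51467}$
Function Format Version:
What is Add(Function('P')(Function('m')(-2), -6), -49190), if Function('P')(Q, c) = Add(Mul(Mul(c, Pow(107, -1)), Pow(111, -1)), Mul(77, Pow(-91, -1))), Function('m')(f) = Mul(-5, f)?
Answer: Rational(-2531705305, 51467) ≈ -49191.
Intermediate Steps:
Function('P')(Q, c) = Add(Rational(-11, 13), Mul(Rational(1, 11877), c)) (Function('P')(Q, c) = Add(Mul(Mul(c, Rational(1, 107)), Rational(1, 111)), Mul(77, Rational(-1, 91))) = Add(Mul(Mul(Rational(1, 107), c), Rational(1, 111)), Rational(-11, 13)) = Add(Mul(Rational(1, 11877), c), Rational(-11, 13)) = Add(Rational(-11, 13), Mul(Rational(1, 11877), c)))
Add(Function('P')(Function('m')(-2), -6), -49190) = Add(Add(Rational(-11, 13), Mul(Rational(1, 11877), -6)), -49190) = Add(Add(Rational(-11, 13), Rational(-2, 3959)), -49190) = Add(Rational(-43575, 51467), -49190) = Rational(-2531705305, 51467)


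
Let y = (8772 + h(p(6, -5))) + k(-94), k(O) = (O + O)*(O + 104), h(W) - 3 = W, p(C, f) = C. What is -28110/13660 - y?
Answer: -9429577/1366 ≈ -6903.1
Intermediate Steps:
h(W) = 3 + W
k(O) = 2*O*(104 + O) (k(O) = (2*O)*(104 + O) = 2*O*(104 + O))
y = 6901 (y = (8772 + (3 + 6)) + 2*(-94)*(104 - 94) = (8772 + 9) + 2*(-94)*10 = 8781 - 1880 = 6901)
-28110/13660 - y = -28110/13660 - 1*6901 = -28110*1/13660 - 6901 = -2811/1366 - 6901 = -9429577/1366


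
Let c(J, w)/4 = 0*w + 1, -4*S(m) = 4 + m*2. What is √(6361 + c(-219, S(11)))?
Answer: √6365 ≈ 79.781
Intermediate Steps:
S(m) = -1 - m/2 (S(m) = -(4 + m*2)/4 = -(4 + 2*m)/4 = -1 - m/2)
c(J, w) = 4 (c(J, w) = 4*(0*w + 1) = 4*(0 + 1) = 4*1 = 4)
√(6361 + c(-219, S(11))) = √(6361 + 4) = √6365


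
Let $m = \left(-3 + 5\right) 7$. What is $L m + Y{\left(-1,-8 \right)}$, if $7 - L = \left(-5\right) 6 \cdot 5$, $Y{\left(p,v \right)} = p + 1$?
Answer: $2198$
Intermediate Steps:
$m = 14$ ($m = 2 \cdot 7 = 14$)
$Y{\left(p,v \right)} = 1 + p$
$L = 157$ ($L = 7 - \left(-5\right) 6 \cdot 5 = 7 - \left(-30\right) 5 = 7 - -150 = 7 + 150 = 157$)
$L m + Y{\left(-1,-8 \right)} = 157 \cdot 14 + \left(1 - 1\right) = 2198 + 0 = 2198$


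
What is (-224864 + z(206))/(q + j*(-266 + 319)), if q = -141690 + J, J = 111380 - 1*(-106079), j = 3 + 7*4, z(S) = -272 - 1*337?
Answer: -225473/77412 ≈ -2.9126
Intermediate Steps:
z(S) = -609 (z(S) = -272 - 337 = -609)
j = 31 (j = 3 + 28 = 31)
J = 217459 (J = 111380 + 106079 = 217459)
q = 75769 (q = -141690 + 217459 = 75769)
(-224864 + z(206))/(q + j*(-266 + 319)) = (-224864 - 609)/(75769 + 31*(-266 + 319)) = -225473/(75769 + 31*53) = -225473/(75769 + 1643) = -225473/77412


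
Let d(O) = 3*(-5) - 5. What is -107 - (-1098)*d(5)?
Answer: -22067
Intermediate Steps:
d(O) = -20 (d(O) = -15 - 5 = -20)
-107 - (-1098)*d(5) = -107 - (-1098)*(-20) = -107 - 122*180 = -107 - 21960 = -22067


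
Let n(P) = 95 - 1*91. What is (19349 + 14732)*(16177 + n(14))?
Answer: 551464661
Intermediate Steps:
n(P) = 4 (n(P) = 95 - 91 = 4)
(19349 + 14732)*(16177 + n(14)) = (19349 + 14732)*(16177 + 4) = 34081*16181 = 551464661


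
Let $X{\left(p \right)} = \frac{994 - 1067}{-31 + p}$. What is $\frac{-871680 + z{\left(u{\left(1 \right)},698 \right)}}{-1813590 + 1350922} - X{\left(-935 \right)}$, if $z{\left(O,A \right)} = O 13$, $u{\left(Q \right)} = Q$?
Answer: $\frac{17570773}{9716028} \approx 1.8084$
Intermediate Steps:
$z{\left(O,A \right)} = 13 O$
$X{\left(p \right)} = - \frac{73}{-31 + p}$
$\frac{-871680 + z{\left(u{\left(1 \right)},698 \right)}}{-1813590 + 1350922} - X{\left(-935 \right)} = \frac{-871680 + 13 \cdot 1}{-1813590 + 1350922} - - \frac{73}{-31 - 935} = \frac{-871680 + 13}{-462668} - - \frac{73}{-966} = \left(-871667\right) \left(- \frac{1}{462668}\right) - \left(-73\right) \left(- \frac{1}{966}\right) = \frac{871667}{462668} - \frac{73}{966} = \frac{17570773}{9716028}$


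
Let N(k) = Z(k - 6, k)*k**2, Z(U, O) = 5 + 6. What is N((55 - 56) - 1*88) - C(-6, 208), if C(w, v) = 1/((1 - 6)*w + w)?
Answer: 2091143/24 ≈ 87131.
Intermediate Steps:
Z(U, O) = 11
C(w, v) = -1/(4*w) (C(w, v) = 1/(-5*w + w) = 1/(-4*w) = -1/(4*w))
N(k) = 11*k**2
N((55 - 56) - 1*88) - C(-6, 208) = 11*((55 - 56) - 1*88)**2 - (-1)/(4*(-6)) = 11*(-1 - 88)**2 - (-1)*(-1)/(4*6) = 11*(-89)**2 - 1*1/24 = 11*7921 - 1/24 = 87131 - 1/24 = 2091143/24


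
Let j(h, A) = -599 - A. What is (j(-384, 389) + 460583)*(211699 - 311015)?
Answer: -45645137020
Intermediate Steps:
(j(-384, 389) + 460583)*(211699 - 311015) = ((-599 - 1*389) + 460583)*(211699 - 311015) = ((-599 - 389) + 460583)*(-99316) = (-988 + 460583)*(-99316) = 459595*(-99316) = -45645137020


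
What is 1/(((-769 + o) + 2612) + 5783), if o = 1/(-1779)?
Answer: 1779/13566653 ≈ 0.00013113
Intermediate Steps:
o = -1/1779 ≈ -0.00056211
1/(((-769 + o) + 2612) + 5783) = 1/(((-769 - 1/1779) + 2612) + 5783) = 1/((-1368052/1779 + 2612) + 5783) = 1/(3278696/1779 + 5783) = 1/(13566653/1779) = 1779/13566653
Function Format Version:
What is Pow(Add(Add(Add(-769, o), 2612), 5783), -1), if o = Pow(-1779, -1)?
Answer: Rational(1779, 13566653) ≈ 0.00013113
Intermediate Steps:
o = Rational(-1, 1779) ≈ -0.00056211
Pow(Add(Add(Add(-769, o), 2612), 5783), -1) = Pow(Add(Add(Add(-769, Rational(-1, 1779)), 2612), 5783), -1) = Pow(Add(Add(Rational(-1368052, 1779), 2612), 5783), -1) = Pow(Add(Rational(3278696, 1779), 5783), -1) = Pow(Rational(13566653, 1779), -1) = Rational(1779, 13566653)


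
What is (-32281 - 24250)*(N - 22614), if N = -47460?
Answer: 3961353294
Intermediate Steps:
(-32281 - 24250)*(N - 22614) = (-32281 - 24250)*(-47460 - 22614) = -56531*(-70074) = 3961353294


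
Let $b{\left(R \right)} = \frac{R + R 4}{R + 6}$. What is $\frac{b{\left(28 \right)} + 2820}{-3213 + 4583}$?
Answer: $\frac{4801}{2329} \approx 2.0614$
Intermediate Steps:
$b{\left(R \right)} = \frac{5 R}{6 + R}$ ($b{\left(R \right)} = \frac{R + 4 R}{6 + R} = \frac{5 R}{6 + R}$)
$\frac{b{\left(28 \right)} + 2820}{-3213 + 4583} = \frac{5 \cdot 28 \frac{1}{6 + 28} + 2820}{-3213 + 4583} = \frac{5 \cdot 28 \cdot \frac{1}{34} + 2820}{1370} = \left(5 \cdot 28 \cdot \frac{1}{34} + 2820\right) \frac{1}{1370} = \left(\frac{70}{17} + 2820\right) \frac{1}{1370} = \frac{48010}{17} \cdot \frac{1}{1370} = \frac{4801}{2329}$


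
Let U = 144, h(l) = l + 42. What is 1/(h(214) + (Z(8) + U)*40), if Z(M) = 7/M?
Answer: 1/6051 ≈ 0.00016526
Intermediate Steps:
h(l) = 42 + l
1/(h(214) + (Z(8) + U)*40) = 1/((42 + 214) + (7/8 + 144)*40) = 1/(256 + (7*(1/8) + 144)*40) = 1/(256 + (7/8 + 144)*40) = 1/(256 + (1159/8)*40) = 1/(256 + 5795) = 1/6051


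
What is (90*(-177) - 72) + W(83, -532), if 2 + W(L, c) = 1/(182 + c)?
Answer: -5601401/350 ≈ -16004.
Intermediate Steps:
W(L, c) = -2 + 1/(182 + c)
(90*(-177) - 72) + W(83, -532) = (90*(-177) - 72) + (-363 - 2*(-532))/(182 - 532) = (-15930 - 72) + (-363 + 1064)/(-350) = -16002 - 1/350*701 = -16002 - 701/350 = -5601401/350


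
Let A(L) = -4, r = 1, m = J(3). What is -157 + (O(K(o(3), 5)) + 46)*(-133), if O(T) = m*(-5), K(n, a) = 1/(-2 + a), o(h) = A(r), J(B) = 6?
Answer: -2285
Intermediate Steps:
m = 6
o(h) = -4
O(T) = -30 (O(T) = 6*(-5) = -30)
-157 + (O(K(o(3), 5)) + 46)*(-133) = -157 + (-30 + 46)*(-133) = -157 + 16*(-133) = -157 - 2128 = -2285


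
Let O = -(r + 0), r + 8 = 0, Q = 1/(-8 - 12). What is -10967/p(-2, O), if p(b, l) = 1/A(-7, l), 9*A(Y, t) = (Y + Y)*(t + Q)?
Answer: 4068757/30 ≈ 1.3563e+5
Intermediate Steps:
Q = -1/20 (Q = 1/(-20) = -1/20 ≈ -0.050000)
r = -8 (r = -8 + 0 = -8)
A(Y, t) = 2*Y*(-1/20 + t)/9 (A(Y, t) = ((Y + Y)*(t - 1/20))/9 = ((2*Y)*(-1/20 + t))/9 = (2*Y*(-1/20 + t))/9 = 2*Y*(-1/20 + t)/9)
O = 8 (O = -(-8 + 0) = -1*(-8) = 8)
p(b, l) = 1/(7/90 - 14*l/9) (p(b, l) = 1/((1/90)*(-7)*(-1 + 20*l)) = 1/(7/90 - 14*l/9))
-10967/p(-2, O) = -10967/((-90/(-7 + 140*8))) = -10967/((-90/(-7 + 1120))) = -10967/((-90/1113)) = -10967/((-90*1/1113)) = -10967/(-30/371) = -10967*(-371/30) = 4068757/30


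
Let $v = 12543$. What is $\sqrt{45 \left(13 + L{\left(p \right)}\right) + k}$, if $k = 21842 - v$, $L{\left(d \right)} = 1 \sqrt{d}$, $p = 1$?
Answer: $\sqrt{9929} \approx 99.644$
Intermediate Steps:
$L{\left(d \right)} = \sqrt{d}$
$k = 9299$ ($k = 21842 - 12543 = 9299$)
$\sqrt{45 \left(13 + L{\left(p \right)}\right) + k} = \sqrt{45 \left(13 + \sqrt{1}\right) + 9299} = \sqrt{45 \left(13 + 1\right) + 9299} = \sqrt{45 \cdot 14 + 9299} = \sqrt{630 + 9299} = \sqrt{9929}$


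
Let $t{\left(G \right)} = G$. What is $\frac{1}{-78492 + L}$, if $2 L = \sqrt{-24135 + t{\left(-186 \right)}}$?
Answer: $- \frac{104656}{8214666859} - \frac{22 i \sqrt{201}}{24644000577} \approx -1.274 \cdot 10^{-5} - 1.2656 \cdot 10^{-8} i$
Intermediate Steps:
$L = \frac{11 i \sqrt{201}}{2}$ ($L = \frac{\sqrt{-24135 - 186}}{2} = \frac{\sqrt{-24321}}{2} = \frac{11 i \sqrt{201}}{2} \approx 77.976 i$)
$\frac{1}{-78492 + L} = \frac{1}{-78492 + \frac{11 i \sqrt{201}}{2}}$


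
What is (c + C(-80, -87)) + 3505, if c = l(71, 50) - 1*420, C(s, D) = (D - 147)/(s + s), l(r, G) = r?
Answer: 252597/80 ≈ 3157.5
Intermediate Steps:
C(s, D) = (-147 + D)/(2*s) (C(s, D) = (-147 + D)/((2*s)) = (-147 + D)*(1/(2*s)) = (-147 + D)/(2*s))
c = -349 (c = 71 - 1*420 = 71 - 420 = -349)
(c + C(-80, -87)) + 3505 = (-349 + (1/2)*(-147 - 87)/(-80)) + 3505 = (-349 + (1/2)*(-1/80)*(-234)) + 3505 = (-349 + 117/80) + 3505 = -27803/80 + 3505 = 252597/80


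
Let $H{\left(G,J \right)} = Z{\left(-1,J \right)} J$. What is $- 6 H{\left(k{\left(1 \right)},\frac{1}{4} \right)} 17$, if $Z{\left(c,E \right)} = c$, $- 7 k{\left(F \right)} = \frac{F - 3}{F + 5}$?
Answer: $\frac{51}{2} \approx 25.5$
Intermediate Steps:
$k{\left(F \right)} = - \frac{-3 + F}{7 \left(5 + F\right)}$ ($k{\left(F \right)} = - \frac{\left(F - 3\right) \frac{1}{F + 5}}{7} = - \frac{\left(-3 + F\right) \frac{1}{5 + F}}{7} = - \frac{\frac{1}{5 + F} \left(-3 + F\right)}{7} = - \frac{-3 + F}{7 \left(5 + F\right)}$)
$H{\left(G,J \right)} = - J$
$- 6 H{\left(k{\left(1 \right)},\frac{1}{4} \right)} 17 = - 6 \left(- \frac{1}{4}\right) 17 = - 6 \left(\left(-1\right) \frac{1}{4}\right) 17 = \left(-6\right) \left(- \frac{1}{4}\right) 17 = \frac{3}{2} \cdot 17 = \frac{51}{2}$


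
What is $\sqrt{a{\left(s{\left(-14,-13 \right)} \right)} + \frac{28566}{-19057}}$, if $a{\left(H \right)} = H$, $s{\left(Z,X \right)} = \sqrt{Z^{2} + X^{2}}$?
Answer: $\frac{\sqrt{-544382262 + 363169249 \sqrt{365}}}{19057} \approx 4.196$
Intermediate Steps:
$s{\left(Z,X \right)} = \sqrt{X^{2} + Z^{2}}$
$\sqrt{a{\left(s{\left(-14,-13 \right)} \right)} + \frac{28566}{-19057}} = \sqrt{\sqrt{\left(-13\right)^{2} + \left(-14\right)^{2}} + \frac{28566}{-19057}} = \sqrt{\sqrt{169 + 196} + 28566 \left(- \frac{1}{19057}\right)} = \sqrt{\sqrt{365} - \frac{28566}{19057}} = \sqrt{- \frac{28566}{19057} + \sqrt{365}}$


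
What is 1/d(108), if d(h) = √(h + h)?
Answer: √6/36 ≈ 0.068041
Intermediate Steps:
d(h) = √2*√h (d(h) = √(2*h) = √2*√h)
1/d(108) = 1/(√2*√108) = 1/(√2*(6*√3)) = 1/(6*√6) = √6/36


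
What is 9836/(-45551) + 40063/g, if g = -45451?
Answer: -2271965749/2070338501 ≈ -1.0974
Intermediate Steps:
9836/(-45551) + 40063/g = 9836/(-45551) + 40063/(-45451) = 9836*(-1/45551) + 40063*(-1/45451) = -9836/45551 - 40063/45451 = -2271965749/2070338501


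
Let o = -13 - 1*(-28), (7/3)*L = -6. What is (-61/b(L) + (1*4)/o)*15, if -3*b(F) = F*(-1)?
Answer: 2143/2 ≈ 1071.5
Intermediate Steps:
L = -18/7 (L = (3/7)*(-6) = -18/7 ≈ -2.5714)
b(F) = F/3 (b(F) = -F*(-1)/3 = -(-1)*F/3 = F/3)
o = 15 (o = -13 + 28 = 15)
(-61/b(L) + (1*4)/o)*15 = (-61/((1/3)*(-18/7)) + (1*4)/15)*15 = (-61/(-6/7) + 4*(1/15))*15 = (-61*(-7/6) + 4/15)*15 = (427/6 + 4/15)*15 = (2143/30)*15 = 2143/2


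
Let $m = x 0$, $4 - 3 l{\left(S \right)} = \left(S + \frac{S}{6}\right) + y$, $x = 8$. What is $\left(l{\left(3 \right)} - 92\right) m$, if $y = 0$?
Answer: $0$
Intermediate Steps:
$l{\left(S \right)} = \frac{4}{3} - \frac{7 S}{18}$ ($l{\left(S \right)} = \frac{4}{3} - \frac{\left(S + \frac{S}{6}\right) + 0}{3} = \frac{4}{3} - \frac{\frac{7 S}{6} + 0}{3} = \frac{4}{3} - \frac{\frac{7}{6} S}{3} = \frac{4}{3} - \frac{7 S}{18}$)
$m = 0$ ($m = 8 \cdot 0 = 0$)
$\left(l{\left(3 \right)} - 92\right) m = \left(\left(\frac{4}{3} - \frac{7}{6}\right) - 92\right) 0 = \left(\frac{1}{6} - 92\right) 0 = \left(- \frac{551}{6}\right) 0 = 0$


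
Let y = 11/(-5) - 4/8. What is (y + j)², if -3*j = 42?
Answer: 27889/100 ≈ 278.89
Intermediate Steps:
j = -14 (j = -⅓*42 = -14)
y = -27/10 (y = 11*(-⅕) - 4*⅛ = -11/5 - ½ = -27/10 ≈ -2.7000)
(y + j)² = (-27/10 - 14)² = (-167/10)² = 27889/100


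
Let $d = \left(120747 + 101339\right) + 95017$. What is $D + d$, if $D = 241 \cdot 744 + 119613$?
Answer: $616020$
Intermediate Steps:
$d = 317103$ ($d = 222086 + 95017 = 317103$)
$D = 298917$ ($D = 179304 + 119613 = 298917$)
$D + d = 298917 + 317103 = 616020$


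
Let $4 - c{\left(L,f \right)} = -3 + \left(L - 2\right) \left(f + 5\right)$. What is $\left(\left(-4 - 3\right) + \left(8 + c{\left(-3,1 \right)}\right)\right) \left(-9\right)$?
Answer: $-342$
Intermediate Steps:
$c{\left(L,f \right)} = 7 - \left(-2 + L\right) \left(5 + f\right)$ ($c{\left(L,f \right)} = 4 - \left(-3 + \left(L - 2\right) \left(f + 5\right)\right) = 4 - \left(-3 + \left(-2 + L\right) \left(5 + f\right)\right) = 7 - \left(-2 + L\right) \left(5 + f\right)$)
$\left(\left(-4 - 3\right) + \left(8 + c{\left(-3,1 \right)}\right)\right) \left(-9\right) = \left(\left(-4 - 3\right) + \left(8 + \left(17 - -15 + 2 \cdot 1 - \left(-3\right) 1\right)\right)\right) \left(-9\right) = \left(\left(-4 - 3\right) + \left(8 + \left(17 + 15 + 2 + 3\right)\right)\right) \left(-9\right) = \left(-7 + \left(8 + 37\right)\right) \left(-9\right) = \left(-7 + 45\right) \left(-9\right) = 38 \left(-9\right) = -342$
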